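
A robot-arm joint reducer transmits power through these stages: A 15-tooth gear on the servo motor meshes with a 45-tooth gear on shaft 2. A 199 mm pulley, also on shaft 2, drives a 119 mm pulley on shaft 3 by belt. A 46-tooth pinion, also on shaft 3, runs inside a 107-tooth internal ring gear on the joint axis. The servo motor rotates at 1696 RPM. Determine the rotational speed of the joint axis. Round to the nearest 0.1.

Gear mesh: ratio = 45/15 = 3, so shaft 2 turns at 1696 / 3 = 565.33 RPM.
Belt: ratio = 119/199 = 0.59799, so shaft 3 turns at 565.33 / 0.59799 = 945.39 RPM.
Internal gear: ratio = 107/46 = 2.3261, so the joint axis turns at 945.39 / 2.3261 = 406.43 RPM.

406.4 RPM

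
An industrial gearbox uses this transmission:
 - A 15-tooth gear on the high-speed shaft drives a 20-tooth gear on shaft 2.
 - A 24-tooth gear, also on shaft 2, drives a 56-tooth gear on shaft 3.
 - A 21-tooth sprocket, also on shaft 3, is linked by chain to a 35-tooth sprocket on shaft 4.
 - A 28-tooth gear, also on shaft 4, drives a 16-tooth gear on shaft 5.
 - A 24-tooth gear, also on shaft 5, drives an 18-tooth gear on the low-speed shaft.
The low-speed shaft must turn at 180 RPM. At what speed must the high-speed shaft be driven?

Overall ratio R = 1.3333 × 2.3333 × 1.6667 × 0.57143 × 0.75 = 2.2222.
Required input speed = output speed × R = 180 × 2.2222 = 400 RPM.

400 RPM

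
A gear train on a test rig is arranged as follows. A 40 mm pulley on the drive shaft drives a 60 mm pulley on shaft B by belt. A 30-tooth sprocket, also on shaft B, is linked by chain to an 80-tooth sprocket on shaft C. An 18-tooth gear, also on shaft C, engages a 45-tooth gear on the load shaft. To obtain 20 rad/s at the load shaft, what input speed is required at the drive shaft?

200 rad/s

Overall ratio R = 1.5 × 2.6667 × 2.5 = 10.
Required input speed = output speed × R = 20 × 10 = 200 rad/s.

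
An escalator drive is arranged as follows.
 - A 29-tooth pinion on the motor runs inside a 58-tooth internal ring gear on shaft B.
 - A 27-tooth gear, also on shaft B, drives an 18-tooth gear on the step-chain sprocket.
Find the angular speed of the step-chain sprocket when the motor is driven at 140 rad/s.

105 rad/s

Internal gear: ratio = 58/29 = 2, so shaft B turns at 140 / 2 = 70 rad/s.
Gear mesh: ratio = 18/27 = 0.66667, so the step-chain sprocket turns at 70 / 0.66667 = 105 rad/s.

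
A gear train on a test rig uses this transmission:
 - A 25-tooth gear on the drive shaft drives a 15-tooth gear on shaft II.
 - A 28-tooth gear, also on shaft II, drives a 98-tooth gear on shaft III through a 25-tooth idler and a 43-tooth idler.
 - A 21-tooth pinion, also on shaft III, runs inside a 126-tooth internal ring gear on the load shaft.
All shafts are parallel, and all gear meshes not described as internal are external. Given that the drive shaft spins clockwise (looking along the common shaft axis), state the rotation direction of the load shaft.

clockwise

the drive shaft → shaft II: external mesh, 1 reversal → CCW.
shaft II → shaft III: driver → idler → idler → driven is 3 external meshes, 3 reversals → CW.
shaft III → the load shaft: internal mesh, same direction → CW.
4 reversals in total — an even number — so the load shaft turns the same way as the drive shaft.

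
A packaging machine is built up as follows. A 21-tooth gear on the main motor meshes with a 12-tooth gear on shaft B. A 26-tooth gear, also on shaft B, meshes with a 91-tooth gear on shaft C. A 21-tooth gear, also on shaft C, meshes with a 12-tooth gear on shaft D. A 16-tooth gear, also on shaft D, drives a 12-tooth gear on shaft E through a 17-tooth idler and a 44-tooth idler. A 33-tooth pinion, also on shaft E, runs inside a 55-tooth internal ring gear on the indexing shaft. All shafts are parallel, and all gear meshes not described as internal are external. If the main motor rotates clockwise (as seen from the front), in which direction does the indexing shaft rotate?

the main motor → shaft B: external mesh, 1 reversal → CCW.
shaft B → shaft C: external mesh, 1 reversal → CW.
shaft C → shaft D: external mesh, 1 reversal → CCW.
shaft D → shaft E: driver → idler → idler → driven is 3 external meshes, 3 reversals → CW.
shaft E → the indexing shaft: internal mesh, same direction → CW.
6 reversals in total — an even number — so the indexing shaft turns the same way as the main motor.

clockwise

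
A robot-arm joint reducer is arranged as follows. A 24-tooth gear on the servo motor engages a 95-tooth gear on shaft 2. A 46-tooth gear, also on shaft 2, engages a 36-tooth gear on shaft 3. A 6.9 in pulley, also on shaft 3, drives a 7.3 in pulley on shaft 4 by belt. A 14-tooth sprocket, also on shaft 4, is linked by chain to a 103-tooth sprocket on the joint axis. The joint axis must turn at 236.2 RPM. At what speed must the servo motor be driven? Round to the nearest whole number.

Overall ratio R = 3.9583 × 0.78261 × 1.058 × 7.3571 = 24.112.
Required input speed = output speed × R = 236.2 × 24.112 = 5695.3 RPM.

5695 RPM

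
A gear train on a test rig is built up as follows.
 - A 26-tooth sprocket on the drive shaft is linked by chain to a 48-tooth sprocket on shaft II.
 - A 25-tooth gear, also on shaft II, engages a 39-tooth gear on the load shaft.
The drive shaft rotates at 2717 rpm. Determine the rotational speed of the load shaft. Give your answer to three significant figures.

943 rpm

chain 48/26 = 1.8462 → 2717/1.8462 = 1471.7 rpm
gear mesh 39/25 = 1.56 → 1471.7/1.56 = 943.4 rpm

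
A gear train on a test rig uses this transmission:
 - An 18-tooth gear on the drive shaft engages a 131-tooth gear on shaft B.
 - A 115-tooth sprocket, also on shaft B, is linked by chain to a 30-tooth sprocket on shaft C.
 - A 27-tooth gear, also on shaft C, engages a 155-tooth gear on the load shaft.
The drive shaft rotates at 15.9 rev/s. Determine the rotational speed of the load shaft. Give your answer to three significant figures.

the drive shaft → shaft B (gear mesh, 131/18): 15.9 ÷ 7.2778 = 2.1847 rev/s
shaft B → shaft C (chain, 30/115): 2.1847 ÷ 0.26087 = 8.3748 rev/s
shaft C → the load shaft (gear mesh, 155/27): 8.3748 ÷ 5.7407 = 1.4588 rev/s

1.46 rev/s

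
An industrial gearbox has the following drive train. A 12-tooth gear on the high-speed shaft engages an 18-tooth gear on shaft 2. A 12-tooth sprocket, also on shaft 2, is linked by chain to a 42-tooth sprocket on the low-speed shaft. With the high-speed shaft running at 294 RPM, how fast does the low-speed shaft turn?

56 RPM

gear mesh 18/12 = 1.5 → 294/1.5 = 196 RPM
chain 42/12 = 3.5 → 196/3.5 = 56 RPM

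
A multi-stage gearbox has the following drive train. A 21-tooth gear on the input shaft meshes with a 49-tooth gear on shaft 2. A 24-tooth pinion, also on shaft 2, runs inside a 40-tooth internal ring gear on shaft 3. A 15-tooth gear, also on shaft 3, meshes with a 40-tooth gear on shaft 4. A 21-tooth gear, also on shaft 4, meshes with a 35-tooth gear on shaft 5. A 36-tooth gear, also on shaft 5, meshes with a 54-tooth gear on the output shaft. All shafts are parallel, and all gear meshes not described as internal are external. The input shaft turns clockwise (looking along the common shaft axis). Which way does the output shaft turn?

the input shaft → shaft 2: external mesh, 1 reversal → CCW.
shaft 2 → shaft 3: internal mesh, same direction → CCW.
shaft 3 → shaft 4: external mesh, 1 reversal → CW.
shaft 4 → shaft 5: external mesh, 1 reversal → CCW.
shaft 5 → the output shaft: external mesh, 1 reversal → CW.
4 reversals in total — an even number — so the output shaft turns the same way as the input shaft.

clockwise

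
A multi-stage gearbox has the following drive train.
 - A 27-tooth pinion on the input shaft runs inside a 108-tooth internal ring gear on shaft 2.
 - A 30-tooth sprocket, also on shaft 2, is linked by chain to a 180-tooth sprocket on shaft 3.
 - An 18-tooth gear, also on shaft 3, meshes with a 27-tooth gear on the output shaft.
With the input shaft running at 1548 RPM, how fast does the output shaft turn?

43 RPM

internal gear 108/27 = 4 → 1548/4 = 387 RPM
chain 180/30 = 6 → 387/6 = 64.5 RPM
gear mesh 27/18 = 1.5 → 64.5/1.5 = 43 RPM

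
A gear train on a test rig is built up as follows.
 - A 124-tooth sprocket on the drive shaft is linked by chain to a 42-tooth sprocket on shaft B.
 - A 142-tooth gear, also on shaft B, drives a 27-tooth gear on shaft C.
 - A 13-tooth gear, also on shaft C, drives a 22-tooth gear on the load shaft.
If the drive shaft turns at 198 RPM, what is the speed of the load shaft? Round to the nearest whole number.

the drive shaft → shaft B (chain, 42/124): 198 ÷ 0.33871 = 584.57 RPM
shaft B → shaft C (gear mesh, 27/142): 584.57 ÷ 0.19014 = 3074.4 RPM
shaft C → the load shaft (gear mesh, 22/13): 3074.4 ÷ 1.6923 = 1816.7 RPM

1817 RPM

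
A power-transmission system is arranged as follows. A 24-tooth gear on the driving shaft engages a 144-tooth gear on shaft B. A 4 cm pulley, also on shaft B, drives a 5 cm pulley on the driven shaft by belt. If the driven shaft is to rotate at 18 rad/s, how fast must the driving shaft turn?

Overall ratio R = 6 × 1.25 = 7.5.
Required input speed = output speed × R = 18 × 7.5 = 135 rad/s.

135 rad/s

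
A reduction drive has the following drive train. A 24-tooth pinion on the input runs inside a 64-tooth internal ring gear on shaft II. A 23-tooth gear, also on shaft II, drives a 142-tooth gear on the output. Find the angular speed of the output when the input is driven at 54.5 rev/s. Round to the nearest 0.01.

3.31 rev/s

the input → shaft II (internal gear, 64/24): 54.5 ÷ 2.6667 = 20.438 rev/s
shaft II → the output (gear mesh, 142/23): 20.438 ÷ 6.1739 = 3.3103 rev/s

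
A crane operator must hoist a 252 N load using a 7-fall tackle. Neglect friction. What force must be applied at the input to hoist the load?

Block-and-tackle MA = number of supporting rope parts = 7.
Effort = load / MA = 252 / 7 = 36 N.

36 N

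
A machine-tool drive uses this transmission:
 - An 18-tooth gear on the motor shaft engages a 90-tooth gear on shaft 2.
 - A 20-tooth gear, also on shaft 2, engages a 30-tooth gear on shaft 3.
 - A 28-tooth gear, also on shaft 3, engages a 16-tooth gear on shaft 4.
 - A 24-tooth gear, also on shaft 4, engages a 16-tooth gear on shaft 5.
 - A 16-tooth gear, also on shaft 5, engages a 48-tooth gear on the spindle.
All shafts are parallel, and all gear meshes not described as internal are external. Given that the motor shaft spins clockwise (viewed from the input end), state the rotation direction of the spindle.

the motor shaft → shaft 2: external mesh, 1 reversal → CCW.
shaft 2 → shaft 3: external mesh, 1 reversal → CW.
shaft 3 → shaft 4: external mesh, 1 reversal → CCW.
shaft 4 → shaft 5: external mesh, 1 reversal → CW.
shaft 5 → the spindle: external mesh, 1 reversal → CCW.
5 reversals in total — an odd number — so the spindle turns opposite to the motor shaft.

counterclockwise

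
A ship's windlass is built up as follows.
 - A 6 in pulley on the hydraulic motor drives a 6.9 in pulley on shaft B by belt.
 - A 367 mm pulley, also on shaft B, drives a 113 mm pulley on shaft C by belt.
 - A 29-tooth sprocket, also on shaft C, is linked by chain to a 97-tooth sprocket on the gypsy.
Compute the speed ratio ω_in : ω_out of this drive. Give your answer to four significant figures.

Each stage contributes driven/driver: belt 6.9/6 = 1.15, belt 113/367 = 0.3079, chain 97/29 = 3.3448.
Overall: 1.15 × 0.3079 × 3.3448 = 1.1844.

1.184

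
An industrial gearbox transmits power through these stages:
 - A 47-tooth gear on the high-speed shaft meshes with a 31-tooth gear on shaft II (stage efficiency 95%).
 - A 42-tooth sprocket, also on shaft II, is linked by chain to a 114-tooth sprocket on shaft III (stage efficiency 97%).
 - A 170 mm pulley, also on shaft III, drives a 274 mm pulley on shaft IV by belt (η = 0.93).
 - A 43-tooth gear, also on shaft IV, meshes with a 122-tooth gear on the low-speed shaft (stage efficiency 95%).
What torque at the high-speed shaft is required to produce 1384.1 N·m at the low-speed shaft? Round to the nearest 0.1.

207.7 N·m

Overall ratio R = 0.65957 × 2.7143 × 1.6118 × 2.8372 = 8.1868; overall efficiency η = 0.95 × 0.97 × 0.93 × 0.95 = 0.8141.
Input torque = output torque / (R × η) = 1384.1 / (8.1868 × 0.8141) = 207.66 N·m.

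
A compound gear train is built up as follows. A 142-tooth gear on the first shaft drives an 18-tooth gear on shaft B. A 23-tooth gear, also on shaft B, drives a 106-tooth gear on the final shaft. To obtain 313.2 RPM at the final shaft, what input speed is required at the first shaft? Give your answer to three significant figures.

Overall ratio R = 0.12676 × 4.6087 = 0.5842.
Required input speed = output speed × R = 313.2 × 0.5842 = 182.97 RPM.

183 RPM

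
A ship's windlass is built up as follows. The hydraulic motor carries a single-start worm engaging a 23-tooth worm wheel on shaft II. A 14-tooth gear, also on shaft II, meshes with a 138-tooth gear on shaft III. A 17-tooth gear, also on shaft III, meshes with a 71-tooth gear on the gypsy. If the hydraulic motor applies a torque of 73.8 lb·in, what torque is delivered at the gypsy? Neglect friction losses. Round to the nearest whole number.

69879 lb·in

worm 23/1 = 23 → τ = 73.8·23 = 1697.4 lb·in
gear mesh 138/14 = 9.8571 → τ = 1697.4·9.8571 = 16732 lb·in
gear mesh 71/17 = 4.1765 → τ = 16732·4.1765 = 69879 lb·in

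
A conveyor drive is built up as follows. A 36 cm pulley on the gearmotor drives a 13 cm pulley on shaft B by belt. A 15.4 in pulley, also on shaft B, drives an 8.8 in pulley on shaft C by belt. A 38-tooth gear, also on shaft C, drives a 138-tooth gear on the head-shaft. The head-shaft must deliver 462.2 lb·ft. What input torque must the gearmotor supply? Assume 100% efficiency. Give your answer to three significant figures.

617 lb·ft

Overall ratio R = 0.36111 × 0.57143 × 3.6316 = 0.74937.
Input torque = output torque / R = 462.2 / 0.74937 = 616.78 lb·ft.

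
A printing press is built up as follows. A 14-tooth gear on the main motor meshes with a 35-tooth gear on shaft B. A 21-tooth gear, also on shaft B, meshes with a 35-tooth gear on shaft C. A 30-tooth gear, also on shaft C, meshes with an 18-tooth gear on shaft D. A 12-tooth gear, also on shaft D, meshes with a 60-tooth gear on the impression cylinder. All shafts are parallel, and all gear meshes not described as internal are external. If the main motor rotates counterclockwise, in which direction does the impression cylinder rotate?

the main motor → shaft B: external mesh, 1 reversal → CW.
shaft B → shaft C: external mesh, 1 reversal → CCW.
shaft C → shaft D: external mesh, 1 reversal → CW.
shaft D → the impression cylinder: external mesh, 1 reversal → CCW.
4 reversals in total — an even number — so the impression cylinder turns the same way as the main motor.

counterclockwise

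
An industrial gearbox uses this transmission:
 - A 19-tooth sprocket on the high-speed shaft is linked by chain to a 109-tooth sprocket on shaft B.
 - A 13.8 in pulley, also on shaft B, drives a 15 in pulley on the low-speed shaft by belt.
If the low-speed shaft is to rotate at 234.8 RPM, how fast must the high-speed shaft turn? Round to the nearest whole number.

Overall ratio R = 5.7368 × 1.087 = 6.2357.
Required input speed = output speed × R = 234.8 × 6.2357 = 1464.1 RPM.

1464 RPM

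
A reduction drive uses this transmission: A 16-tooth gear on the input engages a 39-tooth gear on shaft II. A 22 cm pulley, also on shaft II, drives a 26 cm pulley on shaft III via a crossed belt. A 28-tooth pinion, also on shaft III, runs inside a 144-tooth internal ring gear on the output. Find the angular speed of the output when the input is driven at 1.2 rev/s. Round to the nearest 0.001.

0.081 rev/s

the input → shaft II (gear mesh, 39/16): 1.2 ÷ 2.4375 = 0.49231 rev/s
shaft II → shaft III (belt, 26/22): 0.49231 ÷ 1.1818 = 0.41657 rev/s
shaft III → the output (internal gear, 144/28): 0.41657 ÷ 5.1429 = 0.080999 rev/s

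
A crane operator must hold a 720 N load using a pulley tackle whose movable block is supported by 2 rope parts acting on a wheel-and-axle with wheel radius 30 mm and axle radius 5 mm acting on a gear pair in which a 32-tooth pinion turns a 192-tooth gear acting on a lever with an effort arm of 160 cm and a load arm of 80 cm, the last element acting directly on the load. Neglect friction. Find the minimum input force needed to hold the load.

5 N

Block-and-tackle MA = number of supporting rope parts = 2.
Wheel-and-axle MA = R/r = 30/5 = 6.
Gear pair MA = 192/32 = 6.
Lever MA = effort arm / load arm = 160/80 = 2.
Combined ideal MA = 2 × 6 × 6 × 2 = 144.
Effort = load / MA = 720 / 144 = 5 N.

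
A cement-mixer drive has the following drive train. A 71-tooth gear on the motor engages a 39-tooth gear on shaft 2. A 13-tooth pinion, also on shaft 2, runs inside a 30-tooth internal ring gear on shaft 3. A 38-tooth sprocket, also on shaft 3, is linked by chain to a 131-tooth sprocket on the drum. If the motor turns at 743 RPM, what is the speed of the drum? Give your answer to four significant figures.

170.0 RPM

Gear mesh: ratio = 39/71 = 0.5493, so shaft 2 turns at 743 / 0.5493 = 1352.6 RPM.
Internal gear: ratio = 30/13 = 2.3077, so shaft 3 turns at 1352.6 / 2.3077 = 586.14 RPM.
Chain: ratio = 131/38 = 3.4474, so the drum turns at 586.14 / 3.4474 = 170.03 RPM.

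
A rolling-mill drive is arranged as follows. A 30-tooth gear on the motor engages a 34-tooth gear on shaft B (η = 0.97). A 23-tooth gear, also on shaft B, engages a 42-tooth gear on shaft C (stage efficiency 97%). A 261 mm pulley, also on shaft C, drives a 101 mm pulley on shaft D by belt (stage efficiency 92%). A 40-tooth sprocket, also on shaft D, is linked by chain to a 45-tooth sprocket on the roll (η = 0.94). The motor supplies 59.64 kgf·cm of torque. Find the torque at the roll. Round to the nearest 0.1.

gear mesh 34/30 = 1.1333 → τ = 59.64·1.1333·0.97 = 65.564 kgf·cm
gear mesh 42/23 = 1.8261 → τ = 65.564·1.8261·0.97 = 116.13 kgf·cm
belt 101/261 = 0.38697 → τ = 116.13·0.38697·0.92 = 41.346 kgf·cm
chain 45/40 = 1.125 → τ = 41.346·1.125·0.94 = 43.723 kgf·cm

43.7 kgf·cm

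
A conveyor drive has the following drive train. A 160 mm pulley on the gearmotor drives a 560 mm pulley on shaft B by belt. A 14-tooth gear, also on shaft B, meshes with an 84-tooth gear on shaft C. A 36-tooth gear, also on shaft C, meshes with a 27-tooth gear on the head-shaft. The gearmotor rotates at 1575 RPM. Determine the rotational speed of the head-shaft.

belt 560/160 = 3.5 → 1575/3.5 = 450 RPM
gear mesh 84/14 = 6 → 450/6 = 75 RPM
gear mesh 27/36 = 0.75 → 75/0.75 = 100 RPM

100 RPM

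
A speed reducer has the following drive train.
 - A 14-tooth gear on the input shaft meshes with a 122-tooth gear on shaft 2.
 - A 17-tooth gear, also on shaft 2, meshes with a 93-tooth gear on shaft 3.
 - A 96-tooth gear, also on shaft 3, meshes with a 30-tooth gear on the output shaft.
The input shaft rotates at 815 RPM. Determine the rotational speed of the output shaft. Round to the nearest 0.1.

54.7 RPM

the input shaft → shaft 2 (gear mesh, 122/14): 815 ÷ 8.7143 = 93.525 RPM
shaft 2 → shaft 3 (gear mesh, 93/17): 93.525 ÷ 5.4706 = 17.096 RPM
shaft 3 → the output shaft (gear mesh, 30/96): 17.096 ÷ 0.3125 = 54.707 RPM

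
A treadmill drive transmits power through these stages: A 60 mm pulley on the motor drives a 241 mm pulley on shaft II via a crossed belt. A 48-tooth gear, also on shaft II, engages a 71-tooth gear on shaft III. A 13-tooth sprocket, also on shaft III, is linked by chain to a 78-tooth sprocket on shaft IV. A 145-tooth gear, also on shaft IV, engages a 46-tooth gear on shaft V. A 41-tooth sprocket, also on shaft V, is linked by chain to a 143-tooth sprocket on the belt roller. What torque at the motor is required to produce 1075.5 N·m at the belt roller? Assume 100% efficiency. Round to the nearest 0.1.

Overall ratio R = 4.0167 × 1.4792 × 6 × 0.31724 × 3.4878 = 39.444.
Input torque = output torque / R = 1075.5 / 39.444 = 27.267 N·m.

27.3 N·m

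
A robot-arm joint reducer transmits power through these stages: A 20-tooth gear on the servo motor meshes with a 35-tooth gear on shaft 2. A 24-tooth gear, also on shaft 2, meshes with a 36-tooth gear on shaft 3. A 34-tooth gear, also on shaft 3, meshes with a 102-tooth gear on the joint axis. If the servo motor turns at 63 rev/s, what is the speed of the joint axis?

8 rev/s

gear mesh 35/20 = 1.75 → 63/1.75 = 36 rev/s
gear mesh 36/24 = 1.5 → 36/1.5 = 24 rev/s
gear mesh 102/34 = 3 → 24/3 = 8 rev/s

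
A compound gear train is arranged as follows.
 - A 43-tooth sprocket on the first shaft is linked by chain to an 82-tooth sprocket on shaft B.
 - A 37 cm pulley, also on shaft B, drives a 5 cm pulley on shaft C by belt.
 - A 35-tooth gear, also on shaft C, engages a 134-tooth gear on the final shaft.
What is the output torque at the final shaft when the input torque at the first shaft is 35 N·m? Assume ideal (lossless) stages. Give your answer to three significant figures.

34.5 N·m

chain 82/43 = 1.907 → τ = 35·1.907 = 66.744 N·m
belt 5/37 = 0.13514 → τ = 66.744·0.13514 = 9.0195 N·m
gear mesh 134/35 = 3.8286 → τ = 9.0195·3.8286 = 34.532 N·m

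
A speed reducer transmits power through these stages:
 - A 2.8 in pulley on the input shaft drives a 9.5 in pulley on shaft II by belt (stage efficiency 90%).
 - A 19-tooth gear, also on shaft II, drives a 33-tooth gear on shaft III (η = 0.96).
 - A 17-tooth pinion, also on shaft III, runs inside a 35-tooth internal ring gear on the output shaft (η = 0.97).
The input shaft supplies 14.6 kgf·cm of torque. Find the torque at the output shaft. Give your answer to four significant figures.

148.5 kgf·cm

Belt: ratio = 9.5/2.8 = 3.3929; torque at shaft II = 14.6 × 3.3929 × 0.90 = 44.582 kgf·cm.
Gear mesh: ratio = 33/19 = 1.7368; torque at shaft III = 44.582 × 1.7368 × 0.96 = 74.335 kgf·cm.
Internal gear: ratio = 35/17 = 2.0588; torque at the output shaft = 74.335 × 2.0588 × 0.97 = 148.45 kgf·cm.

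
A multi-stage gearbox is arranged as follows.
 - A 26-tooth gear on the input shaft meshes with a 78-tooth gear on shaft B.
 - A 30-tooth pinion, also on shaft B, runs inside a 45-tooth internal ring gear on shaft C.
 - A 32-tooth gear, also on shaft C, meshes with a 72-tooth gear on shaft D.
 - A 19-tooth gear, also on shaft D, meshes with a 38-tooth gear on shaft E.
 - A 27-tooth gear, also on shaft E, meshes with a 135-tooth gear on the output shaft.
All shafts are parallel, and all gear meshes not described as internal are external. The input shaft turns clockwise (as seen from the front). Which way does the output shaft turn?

the input shaft → shaft B: external mesh, 1 reversal → CCW.
shaft B → shaft C: internal mesh, same direction → CCW.
shaft C → shaft D: external mesh, 1 reversal → CW.
shaft D → shaft E: external mesh, 1 reversal → CCW.
shaft E → the output shaft: external mesh, 1 reversal → CW.
4 reversals in total — an even number — so the output shaft turns the same way as the input shaft.

clockwise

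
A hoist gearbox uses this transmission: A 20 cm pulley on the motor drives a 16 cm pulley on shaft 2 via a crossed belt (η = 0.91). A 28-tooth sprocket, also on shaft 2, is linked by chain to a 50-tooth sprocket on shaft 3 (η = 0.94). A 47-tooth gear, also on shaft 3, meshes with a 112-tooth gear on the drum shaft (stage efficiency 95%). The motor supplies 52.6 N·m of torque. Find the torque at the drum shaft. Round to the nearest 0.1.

145.5 N·m

belt 16/20 = 0.8 → τ = 52.6·0.8·0.91 = 38.293 N·m
chain 50/28 = 1.7857 → τ = 38.293·1.7857·0.94 = 64.277 N·m
gear mesh 112/47 = 2.383 → τ = 64.277·2.383·0.95 = 145.51 N·m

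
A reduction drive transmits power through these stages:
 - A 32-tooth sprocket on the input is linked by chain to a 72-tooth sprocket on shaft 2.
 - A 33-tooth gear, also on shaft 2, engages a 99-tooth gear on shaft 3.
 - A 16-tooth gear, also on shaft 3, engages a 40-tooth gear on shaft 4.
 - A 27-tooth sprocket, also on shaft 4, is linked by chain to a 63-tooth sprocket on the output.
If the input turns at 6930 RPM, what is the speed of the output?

176 RPM

chain 72/32 = 2.25 → 6930/2.25 = 3080 RPM
gear mesh 99/33 = 3 → 3080/3 = 1026.7 RPM
gear mesh 40/16 = 2.5 → 1026.7/2.5 = 410.67 RPM
chain 63/27 = 2.3333 → 410.67/2.3333 = 176 RPM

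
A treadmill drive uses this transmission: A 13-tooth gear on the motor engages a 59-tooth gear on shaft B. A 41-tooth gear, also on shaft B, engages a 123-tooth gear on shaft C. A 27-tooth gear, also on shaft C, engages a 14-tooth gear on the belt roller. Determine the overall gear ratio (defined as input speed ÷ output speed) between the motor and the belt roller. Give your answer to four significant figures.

7.060

Each stage contributes driven/driver: gear mesh 59/13 = 4.5385, gear mesh 123/41 = 3, gear mesh 14/27 = 0.51852.
Overall: 4.5385 × 3 × 0.51852 = 7.0598.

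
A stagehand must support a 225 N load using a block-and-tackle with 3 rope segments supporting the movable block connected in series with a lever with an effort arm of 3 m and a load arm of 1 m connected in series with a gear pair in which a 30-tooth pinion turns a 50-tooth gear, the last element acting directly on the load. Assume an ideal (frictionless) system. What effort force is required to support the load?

Block-and-tackle MA = number of supporting rope parts = 3.
Lever MA = effort arm / load arm = 3/1 = 3.
Gear pair MA = 50/30 = 1.6667.
Combined ideal MA = 3 × 3 × 1.6667 = 15.
Effort = load / MA = 225 / 15 = 15 N.

15 N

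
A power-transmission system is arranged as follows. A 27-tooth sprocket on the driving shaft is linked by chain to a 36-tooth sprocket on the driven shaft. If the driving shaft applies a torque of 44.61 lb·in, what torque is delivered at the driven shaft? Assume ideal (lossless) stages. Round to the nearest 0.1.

Chain: ratio = 36/27 = 1.3333; torque at the driven shaft = 44.61 × 1.3333 = 59.48 lb·in.

59.5 lb·in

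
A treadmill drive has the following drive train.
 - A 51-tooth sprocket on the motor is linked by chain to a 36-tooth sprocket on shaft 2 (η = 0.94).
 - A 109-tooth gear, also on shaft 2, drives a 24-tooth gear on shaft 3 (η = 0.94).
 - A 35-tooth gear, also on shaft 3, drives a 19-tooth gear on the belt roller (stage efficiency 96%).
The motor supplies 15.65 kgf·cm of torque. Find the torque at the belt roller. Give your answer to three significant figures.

Chain: ratio = 36/51 = 0.70588; torque at shaft 2 = 15.65 × 0.70588 × 0.94 = 10.384 kgf·cm.
Gear mesh: ratio = 24/109 = 0.22018; torque at shaft 3 = 10.384 × 0.22018 × 0.94 = 2.1493 kgf·cm.
Gear mesh: ratio = 19/35 = 0.54286; torque at the belt roller = 2.1493 × 0.54286 × 0.96 = 1.1201 kgf·cm.

1.12 kgf·cm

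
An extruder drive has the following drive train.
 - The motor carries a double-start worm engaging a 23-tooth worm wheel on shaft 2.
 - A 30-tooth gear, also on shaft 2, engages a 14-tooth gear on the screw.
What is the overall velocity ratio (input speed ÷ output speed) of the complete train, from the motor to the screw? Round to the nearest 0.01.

Each stage contributes driven/driver: worm 23/2 = 11.5, gear mesh 14/30 = 0.46667.
Overall: 11.5 × 0.46667 = 5.3667.

5.37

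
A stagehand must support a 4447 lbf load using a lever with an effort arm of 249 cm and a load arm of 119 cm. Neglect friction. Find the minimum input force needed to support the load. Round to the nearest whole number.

Lever MA = effort arm / load arm = 249/119 = 2.0924.
Effort = load / MA = 4447 / 2.0924 = 2125.3 lbf.

2125 lbf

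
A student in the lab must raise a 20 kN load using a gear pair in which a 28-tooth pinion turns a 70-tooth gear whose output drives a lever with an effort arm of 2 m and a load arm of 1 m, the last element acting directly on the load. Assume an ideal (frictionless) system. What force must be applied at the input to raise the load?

4 kN

Gear pair MA = 70/28 = 2.5.
Lever MA = effort arm / load arm = 2/1 = 2.
Combined ideal MA = 2.5 × 2 = 5.
Effort = load / MA = 20 / 5 = 4 kN.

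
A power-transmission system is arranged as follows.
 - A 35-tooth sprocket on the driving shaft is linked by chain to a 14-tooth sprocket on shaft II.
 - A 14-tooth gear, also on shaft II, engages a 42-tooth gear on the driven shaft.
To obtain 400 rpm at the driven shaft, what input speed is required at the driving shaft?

Overall ratio R = 0.4 × 3 = 1.2.
Required input speed = output speed × R = 400 × 1.2 = 480 rpm.

480 rpm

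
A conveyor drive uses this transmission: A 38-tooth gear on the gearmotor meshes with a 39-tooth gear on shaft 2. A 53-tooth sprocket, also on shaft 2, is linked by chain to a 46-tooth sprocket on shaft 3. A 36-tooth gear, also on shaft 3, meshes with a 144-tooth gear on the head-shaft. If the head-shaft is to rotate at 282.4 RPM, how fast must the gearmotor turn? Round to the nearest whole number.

Overall ratio R = 1.0263 × 0.86792 × 4 = 3.5631.
Required input speed = output speed × R = 282.4 × 3.5631 = 1006.2 RPM.

1006 RPM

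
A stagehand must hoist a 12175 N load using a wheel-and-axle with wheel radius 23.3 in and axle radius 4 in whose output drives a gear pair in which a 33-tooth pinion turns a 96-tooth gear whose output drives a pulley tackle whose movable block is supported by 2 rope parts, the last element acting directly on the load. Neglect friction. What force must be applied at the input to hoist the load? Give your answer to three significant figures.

359 N

Wheel-and-axle MA = R/r = 23.3/4 = 5.825.
Gear pair MA = 96/33 = 2.9091.
Block-and-tackle MA = number of supporting rope parts = 2.
Combined ideal MA = 5.825 × 2.9091 × 2 = 33.891.
Effort = load / MA = 12175 / 33.891 = 359.24 N.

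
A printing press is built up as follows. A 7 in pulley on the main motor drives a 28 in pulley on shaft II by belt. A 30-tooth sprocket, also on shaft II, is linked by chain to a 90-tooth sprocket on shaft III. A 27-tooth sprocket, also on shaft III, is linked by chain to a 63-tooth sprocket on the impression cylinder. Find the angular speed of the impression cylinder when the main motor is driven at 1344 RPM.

belt 28/7 = 4 → 1344/4 = 336 RPM
chain 90/30 = 3 → 336/3 = 112 RPM
chain 63/27 = 2.3333 → 112/2.3333 = 48 RPM

48 RPM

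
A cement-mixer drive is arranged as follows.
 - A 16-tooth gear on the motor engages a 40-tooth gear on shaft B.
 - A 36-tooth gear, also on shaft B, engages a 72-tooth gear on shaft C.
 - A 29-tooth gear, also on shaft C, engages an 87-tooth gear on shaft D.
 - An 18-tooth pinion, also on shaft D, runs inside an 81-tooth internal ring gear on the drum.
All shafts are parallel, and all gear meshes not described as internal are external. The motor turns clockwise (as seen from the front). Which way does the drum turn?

anticlockwise

the motor → shaft B: external mesh, 1 reversal → CCW.
shaft B → shaft C: external mesh, 1 reversal → CW.
shaft C → shaft D: external mesh, 1 reversal → CCW.
shaft D → the drum: internal mesh, same direction → CCW.
3 reversals in total — an odd number — so the drum turns opposite to the motor.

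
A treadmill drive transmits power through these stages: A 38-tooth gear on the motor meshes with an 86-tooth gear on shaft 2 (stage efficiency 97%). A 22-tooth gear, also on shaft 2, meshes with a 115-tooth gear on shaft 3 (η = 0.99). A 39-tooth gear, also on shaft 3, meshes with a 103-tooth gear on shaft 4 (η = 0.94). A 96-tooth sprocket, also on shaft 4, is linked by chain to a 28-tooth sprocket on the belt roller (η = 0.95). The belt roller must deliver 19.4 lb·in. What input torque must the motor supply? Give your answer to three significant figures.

Overall ratio R = 2.2632 × 5.2273 × 2.641 × 0.29167 = 9.1127; overall efficiency η = 0.97 × 0.99 × 0.94 × 0.95 = 0.8575.
Input torque = output torque / (R × η) = 19.4 / (9.1127 × 0.8575) = 2.4825 lb·in.

2.48 lb·in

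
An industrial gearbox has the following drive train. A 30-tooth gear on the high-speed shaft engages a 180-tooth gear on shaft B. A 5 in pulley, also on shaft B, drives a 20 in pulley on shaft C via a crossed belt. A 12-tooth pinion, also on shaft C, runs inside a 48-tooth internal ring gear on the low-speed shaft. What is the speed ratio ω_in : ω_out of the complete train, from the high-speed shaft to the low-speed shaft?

Each stage contributes driven/driver: gear mesh 180/30 = 6, belt 20/5 = 4, internal gear 48/12 = 4.
Overall: 6 × 4 × 4 = 96.

96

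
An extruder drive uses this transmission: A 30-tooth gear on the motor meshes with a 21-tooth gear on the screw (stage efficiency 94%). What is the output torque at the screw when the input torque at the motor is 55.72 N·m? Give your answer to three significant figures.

36.7 N·m

Gear mesh: ratio = 21/30 = 0.7; torque at the screw = 55.72 × 0.7 × 0.94 = 36.664 N·m.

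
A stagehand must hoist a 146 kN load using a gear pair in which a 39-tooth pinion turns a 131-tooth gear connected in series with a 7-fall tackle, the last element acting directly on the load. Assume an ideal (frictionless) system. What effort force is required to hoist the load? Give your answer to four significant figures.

Gear pair MA = 131/39 = 3.359.
Block-and-tackle MA = number of supporting rope parts = 7.
Combined ideal MA = 3.359 × 7 = 23.513.
Effort = load / MA = 146 / 23.513 = 6.2094 kN.

6.209 kN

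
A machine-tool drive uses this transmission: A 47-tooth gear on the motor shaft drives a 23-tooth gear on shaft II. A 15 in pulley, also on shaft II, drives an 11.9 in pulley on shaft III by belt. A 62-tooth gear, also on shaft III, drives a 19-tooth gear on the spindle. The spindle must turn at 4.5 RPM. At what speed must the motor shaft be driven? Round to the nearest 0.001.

0.535 RPM

Overall ratio R = 0.48936 × 0.79333 × 0.30645 = 0.11897.
Required input speed = output speed × R = 4.5 × 0.11897 = 0.53538 RPM.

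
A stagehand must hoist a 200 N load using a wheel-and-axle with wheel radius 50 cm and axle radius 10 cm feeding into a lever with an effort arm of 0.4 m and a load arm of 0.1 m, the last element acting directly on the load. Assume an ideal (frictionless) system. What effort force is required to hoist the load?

Wheel-and-axle MA = R/r = 50/10 = 5.
Lever MA = effort arm / load arm = 0.4/0.1 = 4.
Combined ideal MA = 5 × 4 = 20.
Effort = load / MA = 200 / 20 = 10 N.

10 N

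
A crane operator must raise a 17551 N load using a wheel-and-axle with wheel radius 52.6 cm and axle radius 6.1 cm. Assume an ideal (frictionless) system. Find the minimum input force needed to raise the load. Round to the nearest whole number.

2035 N

Wheel-and-axle MA = R/r = 52.6/6.1 = 8.623.
Effort = load / MA = 17551 / 8.623 = 2035.4 N.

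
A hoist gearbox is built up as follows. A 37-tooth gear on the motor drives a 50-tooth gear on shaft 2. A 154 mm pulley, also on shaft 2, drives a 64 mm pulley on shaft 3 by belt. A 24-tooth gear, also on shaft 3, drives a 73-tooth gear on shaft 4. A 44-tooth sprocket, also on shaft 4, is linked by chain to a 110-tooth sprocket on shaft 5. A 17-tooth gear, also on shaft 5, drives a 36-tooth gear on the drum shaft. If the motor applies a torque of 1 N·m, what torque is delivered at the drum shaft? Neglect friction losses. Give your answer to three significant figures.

9.04 N·m

gear mesh 50/37 = 1.3514 → τ = 1·1.3514 = 1.3514 N·m
belt 64/154 = 0.41558 → τ = 1.3514·0.41558 = 0.5616 N·m
gear mesh 73/24 = 3.0417 → τ = 0.5616·3.0417 = 1.7082 N·m
chain 110/44 = 2.5 → τ = 1.7082·2.5 = 4.2705 N·m
gear mesh 36/17 = 2.1176 → τ = 4.2705·2.1176 = 9.0434 N·m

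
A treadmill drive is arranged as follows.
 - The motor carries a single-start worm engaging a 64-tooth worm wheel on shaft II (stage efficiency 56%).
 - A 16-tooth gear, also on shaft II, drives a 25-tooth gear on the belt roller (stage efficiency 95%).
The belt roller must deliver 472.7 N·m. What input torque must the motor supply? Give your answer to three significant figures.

Overall ratio R = 64 × 1.5625 = 100; overall efficiency η = 0.56 × 0.95 = 0.5320.
Input torque = output torque / (R × η) = 472.7 / (100 × 0.5320) = 8.8853 N·m.

8.89 N·m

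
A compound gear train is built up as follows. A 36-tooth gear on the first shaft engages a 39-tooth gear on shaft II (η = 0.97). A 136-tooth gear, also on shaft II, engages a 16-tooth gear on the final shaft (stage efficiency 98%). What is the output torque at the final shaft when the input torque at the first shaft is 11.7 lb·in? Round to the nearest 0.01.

1.42 lb·in

After the gear mesh (39/36): 11.7 × 1.0833 × 0.97 = 12.295 lb·in
After the gear mesh (16/136): 12.295 × 0.11765 × 0.98 = 1.4175 lb·in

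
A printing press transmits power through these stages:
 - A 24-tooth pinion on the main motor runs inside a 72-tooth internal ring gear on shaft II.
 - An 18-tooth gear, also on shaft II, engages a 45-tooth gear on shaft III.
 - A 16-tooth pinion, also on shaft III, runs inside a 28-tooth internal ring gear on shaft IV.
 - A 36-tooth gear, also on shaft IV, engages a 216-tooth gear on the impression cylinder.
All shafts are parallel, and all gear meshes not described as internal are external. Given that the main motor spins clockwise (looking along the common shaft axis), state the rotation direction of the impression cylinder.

the main motor → shaft II: internal mesh, same direction → CW.
shaft II → shaft III: external mesh, 1 reversal → CCW.
shaft III → shaft IV: internal mesh, same direction → CCW.
shaft IV → the impression cylinder: external mesh, 1 reversal → CW.
2 reversals in total — an even number — so the impression cylinder turns the same way as the main motor.

clockwise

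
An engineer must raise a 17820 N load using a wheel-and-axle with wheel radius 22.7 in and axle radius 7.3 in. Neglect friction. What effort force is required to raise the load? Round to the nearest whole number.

5731 N

Wheel-and-axle MA = R/r = 22.7/7.3 = 3.1096.
Effort = load / MA = 17820 / 3.1096 = 5730.7 N.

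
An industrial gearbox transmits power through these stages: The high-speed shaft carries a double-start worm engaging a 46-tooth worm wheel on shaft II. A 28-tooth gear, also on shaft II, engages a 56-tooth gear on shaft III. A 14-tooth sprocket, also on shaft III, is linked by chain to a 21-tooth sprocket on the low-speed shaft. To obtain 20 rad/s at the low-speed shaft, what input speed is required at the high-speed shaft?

1380 rad/s

Overall ratio R = 23 × 2 × 1.5 = 69.
Required input speed = output speed × R = 20 × 69 = 1380 rad/s.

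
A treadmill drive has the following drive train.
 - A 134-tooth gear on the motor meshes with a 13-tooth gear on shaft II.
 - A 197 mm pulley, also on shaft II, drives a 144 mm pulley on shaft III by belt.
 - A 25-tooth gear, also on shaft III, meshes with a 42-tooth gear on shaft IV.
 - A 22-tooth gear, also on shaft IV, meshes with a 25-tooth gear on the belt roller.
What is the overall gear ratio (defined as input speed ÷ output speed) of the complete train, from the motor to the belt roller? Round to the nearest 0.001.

0.135

Each stage contributes driven/driver: gear mesh 13/134 = 0.097015, belt 144/197 = 0.73096, gear mesh 42/25 = 1.68, gear mesh 25/22 = 1.1364.
Overall: 0.097015 × 0.73096 × 1.68 × 1.1364 = 0.13538.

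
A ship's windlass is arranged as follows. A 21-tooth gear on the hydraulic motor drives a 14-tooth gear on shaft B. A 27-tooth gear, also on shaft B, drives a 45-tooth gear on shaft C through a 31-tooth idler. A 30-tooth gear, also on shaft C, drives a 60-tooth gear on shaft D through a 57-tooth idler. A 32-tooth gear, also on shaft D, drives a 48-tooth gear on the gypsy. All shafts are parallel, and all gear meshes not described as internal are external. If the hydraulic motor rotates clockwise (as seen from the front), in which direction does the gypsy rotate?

the hydraulic motor → shaft B: external mesh, 1 reversal → CCW.
shaft B → shaft C: driver → idler → driven is 2 external meshes, 2 reversals → CCW.
shaft C → shaft D: driver → idler → driven is 2 external meshes, 2 reversals → CCW.
shaft D → the gypsy: external mesh, 1 reversal → CW.
6 reversals in total — an even number — so the gypsy turns the same way as the hydraulic motor.

clockwise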